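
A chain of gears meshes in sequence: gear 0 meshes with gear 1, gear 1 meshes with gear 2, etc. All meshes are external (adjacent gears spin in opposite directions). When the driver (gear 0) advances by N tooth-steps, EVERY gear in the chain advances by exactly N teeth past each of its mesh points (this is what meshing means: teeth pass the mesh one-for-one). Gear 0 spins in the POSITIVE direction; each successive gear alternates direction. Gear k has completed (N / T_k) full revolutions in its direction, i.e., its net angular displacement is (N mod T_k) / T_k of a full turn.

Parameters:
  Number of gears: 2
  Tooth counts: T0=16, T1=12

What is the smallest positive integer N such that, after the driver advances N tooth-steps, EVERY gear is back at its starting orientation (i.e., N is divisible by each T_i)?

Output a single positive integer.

Gear k returns to start when N is a multiple of T_k.
All gears at start simultaneously when N is a common multiple of [16, 12]; the smallest such N is lcm(16, 12).
Start: lcm = T0 = 16
Fold in T1=12: gcd(16, 12) = 4; lcm(16, 12) = 16 * 12 / 4 = 192 / 4 = 48
Full cycle length = 48

Answer: 48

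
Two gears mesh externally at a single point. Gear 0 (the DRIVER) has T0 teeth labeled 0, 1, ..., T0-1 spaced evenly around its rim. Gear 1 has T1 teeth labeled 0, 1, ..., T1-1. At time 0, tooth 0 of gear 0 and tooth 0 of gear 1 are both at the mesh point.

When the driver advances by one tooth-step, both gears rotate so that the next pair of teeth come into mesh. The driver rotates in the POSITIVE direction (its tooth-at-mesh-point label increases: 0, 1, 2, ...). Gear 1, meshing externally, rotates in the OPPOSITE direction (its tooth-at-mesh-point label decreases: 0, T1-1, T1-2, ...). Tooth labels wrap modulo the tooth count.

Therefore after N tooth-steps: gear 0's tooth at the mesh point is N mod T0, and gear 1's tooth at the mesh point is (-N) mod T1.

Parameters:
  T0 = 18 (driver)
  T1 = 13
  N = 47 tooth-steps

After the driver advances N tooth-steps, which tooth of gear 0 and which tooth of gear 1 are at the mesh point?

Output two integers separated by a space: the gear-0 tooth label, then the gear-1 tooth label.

Answer: 11 5

Derivation:
Gear 0 (driver, T0=18): tooth at mesh = N mod T0
  47 = 2 * 18 + 11, so 47 mod 18 = 11
  gear 0 tooth = 11
Gear 1 (driven, T1=13): tooth at mesh = (-N) mod T1
  47 = 3 * 13 + 8, so 47 mod 13 = 8
  (-47) mod 13 = (-8) mod 13 = 13 - 8 = 5
Mesh after 47 steps: gear-0 tooth 11 meets gear-1 tooth 5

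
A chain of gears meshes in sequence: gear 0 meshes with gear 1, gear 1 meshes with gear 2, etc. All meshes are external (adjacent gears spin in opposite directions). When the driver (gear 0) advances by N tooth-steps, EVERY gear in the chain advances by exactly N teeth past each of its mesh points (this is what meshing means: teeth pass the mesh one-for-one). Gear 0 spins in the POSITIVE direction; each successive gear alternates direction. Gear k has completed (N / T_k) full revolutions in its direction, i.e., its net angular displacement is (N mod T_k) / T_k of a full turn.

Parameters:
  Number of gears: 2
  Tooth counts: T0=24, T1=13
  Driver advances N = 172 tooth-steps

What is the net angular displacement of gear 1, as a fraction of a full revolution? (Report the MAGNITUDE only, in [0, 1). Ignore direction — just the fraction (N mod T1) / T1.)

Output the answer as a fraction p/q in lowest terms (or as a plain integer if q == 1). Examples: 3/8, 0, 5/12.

Chain of 2 gears, tooth counts: [24, 13]
  gear 0: T0=24, direction=positive, advance = 172 mod 24 = 4 teeth = 4/24 turn
  gear 1: T1=13, direction=negative, advance = 172 mod 13 = 3 teeth = 3/13 turn
Gear 1: 172 mod 13 = 3
Fraction = 3 / 13 = 3/13 (gcd(3,13)=1) = 3/13

Answer: 3/13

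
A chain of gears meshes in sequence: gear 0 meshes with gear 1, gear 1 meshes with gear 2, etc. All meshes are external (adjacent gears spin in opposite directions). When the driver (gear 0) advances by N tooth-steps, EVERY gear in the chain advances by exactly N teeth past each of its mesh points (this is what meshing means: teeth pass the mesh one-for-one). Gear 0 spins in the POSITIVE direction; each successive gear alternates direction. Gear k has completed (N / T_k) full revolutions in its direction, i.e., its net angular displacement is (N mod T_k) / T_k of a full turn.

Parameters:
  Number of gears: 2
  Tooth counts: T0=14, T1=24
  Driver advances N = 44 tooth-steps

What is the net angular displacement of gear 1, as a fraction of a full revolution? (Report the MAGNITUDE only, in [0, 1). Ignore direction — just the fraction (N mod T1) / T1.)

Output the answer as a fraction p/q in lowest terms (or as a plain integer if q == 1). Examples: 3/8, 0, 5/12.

Chain of 2 gears, tooth counts: [14, 24]
  gear 0: T0=14, direction=positive, advance = 44 mod 14 = 2 teeth = 2/14 turn
  gear 1: T1=24, direction=negative, advance = 44 mod 24 = 20 teeth = 20/24 turn
Gear 1: 44 mod 24 = 20
Fraction = 20 / 24 = 5/6 (gcd(20,24)=4) = 5/6

Answer: 5/6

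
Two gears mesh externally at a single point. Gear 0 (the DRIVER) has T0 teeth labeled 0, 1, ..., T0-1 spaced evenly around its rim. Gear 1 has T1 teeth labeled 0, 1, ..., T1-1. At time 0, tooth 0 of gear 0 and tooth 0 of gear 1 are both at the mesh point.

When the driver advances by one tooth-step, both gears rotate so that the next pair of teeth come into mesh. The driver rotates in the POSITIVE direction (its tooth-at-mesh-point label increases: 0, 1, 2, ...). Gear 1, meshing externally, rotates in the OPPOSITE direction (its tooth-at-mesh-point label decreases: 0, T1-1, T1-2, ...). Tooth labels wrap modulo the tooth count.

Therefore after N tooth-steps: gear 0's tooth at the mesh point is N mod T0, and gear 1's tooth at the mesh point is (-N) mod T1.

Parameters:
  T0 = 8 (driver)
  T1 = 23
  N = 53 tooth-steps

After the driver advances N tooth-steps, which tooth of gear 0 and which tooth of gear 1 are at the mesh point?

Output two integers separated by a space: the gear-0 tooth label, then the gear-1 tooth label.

Answer: 5 16

Derivation:
Gear 0 (driver, T0=8): tooth at mesh = N mod T0
  53 = 6 * 8 + 5, so 53 mod 8 = 5
  gear 0 tooth = 5
Gear 1 (driven, T1=23): tooth at mesh = (-N) mod T1
  53 = 2 * 23 + 7, so 53 mod 23 = 7
  (-53) mod 23 = (-7) mod 23 = 23 - 7 = 16
Mesh after 53 steps: gear-0 tooth 5 meets gear-1 tooth 16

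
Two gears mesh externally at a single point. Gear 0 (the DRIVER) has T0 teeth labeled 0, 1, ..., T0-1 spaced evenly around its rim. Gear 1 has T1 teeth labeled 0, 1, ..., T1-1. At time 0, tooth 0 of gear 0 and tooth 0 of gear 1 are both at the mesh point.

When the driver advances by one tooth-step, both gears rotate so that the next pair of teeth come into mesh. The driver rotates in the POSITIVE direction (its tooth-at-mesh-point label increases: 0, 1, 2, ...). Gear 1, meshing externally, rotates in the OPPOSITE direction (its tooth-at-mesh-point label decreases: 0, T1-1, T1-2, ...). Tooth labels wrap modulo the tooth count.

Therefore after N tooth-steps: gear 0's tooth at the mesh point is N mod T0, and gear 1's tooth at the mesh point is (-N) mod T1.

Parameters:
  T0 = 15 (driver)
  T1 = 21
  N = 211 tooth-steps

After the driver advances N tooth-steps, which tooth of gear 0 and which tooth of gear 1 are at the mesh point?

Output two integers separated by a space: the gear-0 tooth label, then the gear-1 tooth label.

Answer: 1 20

Derivation:
Gear 0 (driver, T0=15): tooth at mesh = N mod T0
  211 = 14 * 15 + 1, so 211 mod 15 = 1
  gear 0 tooth = 1
Gear 1 (driven, T1=21): tooth at mesh = (-N) mod T1
  211 = 10 * 21 + 1, so 211 mod 21 = 1
  (-211) mod 21 = (-1) mod 21 = 21 - 1 = 20
Mesh after 211 steps: gear-0 tooth 1 meets gear-1 tooth 20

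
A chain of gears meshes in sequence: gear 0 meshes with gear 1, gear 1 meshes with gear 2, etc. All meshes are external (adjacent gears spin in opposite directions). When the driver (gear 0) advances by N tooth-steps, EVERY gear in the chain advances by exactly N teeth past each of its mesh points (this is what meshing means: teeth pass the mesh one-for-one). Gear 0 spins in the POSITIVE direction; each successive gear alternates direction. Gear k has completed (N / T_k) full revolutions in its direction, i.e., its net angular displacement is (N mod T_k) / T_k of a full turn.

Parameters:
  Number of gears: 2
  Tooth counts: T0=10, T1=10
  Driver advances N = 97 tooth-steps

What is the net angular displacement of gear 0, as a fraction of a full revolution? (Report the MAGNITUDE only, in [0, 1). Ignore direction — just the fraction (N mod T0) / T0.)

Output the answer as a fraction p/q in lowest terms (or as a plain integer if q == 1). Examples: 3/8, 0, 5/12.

Chain of 2 gears, tooth counts: [10, 10]
  gear 0: T0=10, direction=positive, advance = 97 mod 10 = 7 teeth = 7/10 turn
  gear 1: T1=10, direction=negative, advance = 97 mod 10 = 7 teeth = 7/10 turn
Gear 0: 97 mod 10 = 7
Fraction = 7 / 10 = 7/10 (gcd(7,10)=1) = 7/10

Answer: 7/10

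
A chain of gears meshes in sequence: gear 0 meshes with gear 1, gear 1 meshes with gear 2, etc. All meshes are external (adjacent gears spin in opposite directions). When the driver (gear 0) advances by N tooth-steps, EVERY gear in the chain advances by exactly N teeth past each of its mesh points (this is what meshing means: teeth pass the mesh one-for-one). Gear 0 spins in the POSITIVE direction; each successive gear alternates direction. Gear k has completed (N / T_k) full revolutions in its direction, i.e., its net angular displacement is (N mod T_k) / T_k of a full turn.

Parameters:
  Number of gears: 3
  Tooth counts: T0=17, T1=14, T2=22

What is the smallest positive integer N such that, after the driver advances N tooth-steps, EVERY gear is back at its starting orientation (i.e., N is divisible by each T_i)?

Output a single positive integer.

Answer: 2618

Derivation:
Gear k returns to start when N is a multiple of T_k.
All gears at start simultaneously when N is a common multiple of [17, 14, 22]; the smallest such N is lcm(17, 14, 22).
Start: lcm = T0 = 17
Fold in T1=14: gcd(17, 14) = 1; lcm(17, 14) = 17 * 14 / 1 = 238 / 1 = 238
Fold in T2=22: gcd(238, 22) = 2; lcm(238, 22) = 238 * 22 / 2 = 5236 / 2 = 2618
Full cycle length = 2618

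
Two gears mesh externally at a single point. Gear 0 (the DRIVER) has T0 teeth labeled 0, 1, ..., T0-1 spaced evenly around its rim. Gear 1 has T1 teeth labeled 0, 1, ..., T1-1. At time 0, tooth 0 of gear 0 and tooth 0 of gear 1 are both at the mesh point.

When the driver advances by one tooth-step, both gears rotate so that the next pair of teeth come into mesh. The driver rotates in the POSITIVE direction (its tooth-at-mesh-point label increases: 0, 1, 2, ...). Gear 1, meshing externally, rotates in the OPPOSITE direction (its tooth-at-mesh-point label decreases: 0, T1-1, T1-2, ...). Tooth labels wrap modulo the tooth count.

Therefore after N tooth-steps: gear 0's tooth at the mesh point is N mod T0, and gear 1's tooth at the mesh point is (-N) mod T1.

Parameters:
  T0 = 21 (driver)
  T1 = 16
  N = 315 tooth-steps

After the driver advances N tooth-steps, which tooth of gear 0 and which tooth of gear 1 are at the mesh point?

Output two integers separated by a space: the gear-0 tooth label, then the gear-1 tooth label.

Answer: 0 5

Derivation:
Gear 0 (driver, T0=21): tooth at mesh = N mod T0
  315 = 15 * 21 + 0, so 315 mod 21 = 0
  gear 0 tooth = 0
Gear 1 (driven, T1=16): tooth at mesh = (-N) mod T1
  315 = 19 * 16 + 11, so 315 mod 16 = 11
  (-315) mod 16 = (-11) mod 16 = 16 - 11 = 5
Mesh after 315 steps: gear-0 tooth 0 meets gear-1 tooth 5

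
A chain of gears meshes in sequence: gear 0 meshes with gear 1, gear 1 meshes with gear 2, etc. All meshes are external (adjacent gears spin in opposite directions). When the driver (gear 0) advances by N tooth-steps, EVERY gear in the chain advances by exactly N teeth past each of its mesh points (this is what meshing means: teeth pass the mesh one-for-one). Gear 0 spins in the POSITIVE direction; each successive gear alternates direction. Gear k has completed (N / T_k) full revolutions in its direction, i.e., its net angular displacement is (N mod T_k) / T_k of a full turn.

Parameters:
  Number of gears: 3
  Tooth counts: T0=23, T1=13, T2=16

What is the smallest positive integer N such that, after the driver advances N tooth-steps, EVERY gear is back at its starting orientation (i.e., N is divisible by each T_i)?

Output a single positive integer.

Gear k returns to start when N is a multiple of T_k.
All gears at start simultaneously when N is a common multiple of [23, 13, 16]; the smallest such N is lcm(23, 13, 16).
Start: lcm = T0 = 23
Fold in T1=13: gcd(23, 13) = 1; lcm(23, 13) = 23 * 13 / 1 = 299 / 1 = 299
Fold in T2=16: gcd(299, 16) = 1; lcm(299, 16) = 299 * 16 / 1 = 4784 / 1 = 4784
Full cycle length = 4784

Answer: 4784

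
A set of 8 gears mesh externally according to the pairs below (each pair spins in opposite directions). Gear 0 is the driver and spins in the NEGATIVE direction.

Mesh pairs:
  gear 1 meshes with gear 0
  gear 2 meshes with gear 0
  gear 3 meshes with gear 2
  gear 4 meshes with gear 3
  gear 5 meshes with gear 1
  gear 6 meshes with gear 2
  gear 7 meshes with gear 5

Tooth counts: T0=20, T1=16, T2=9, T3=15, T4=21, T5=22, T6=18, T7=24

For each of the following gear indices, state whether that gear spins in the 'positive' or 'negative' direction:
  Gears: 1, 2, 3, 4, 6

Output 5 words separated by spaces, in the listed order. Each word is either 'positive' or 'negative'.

Gear 0 (driver): negative (depth 0)
  gear 1: meshes with gear 0 -> depth 1 -> positive (opposite of gear 0)
  gear 2: meshes with gear 0 -> depth 1 -> positive (opposite of gear 0)
  gear 3: meshes with gear 2 -> depth 2 -> negative (opposite of gear 2)
  gear 4: meshes with gear 3 -> depth 3 -> positive (opposite of gear 3)
  gear 5: meshes with gear 1 -> depth 2 -> negative (opposite of gear 1)
  gear 6: meshes with gear 2 -> depth 2 -> negative (opposite of gear 2)
  gear 7: meshes with gear 5 -> depth 3 -> positive (opposite of gear 5)
Queried indices 1, 2, 3, 4, 6 -> positive, positive, negative, positive, negative

Answer: positive positive negative positive negative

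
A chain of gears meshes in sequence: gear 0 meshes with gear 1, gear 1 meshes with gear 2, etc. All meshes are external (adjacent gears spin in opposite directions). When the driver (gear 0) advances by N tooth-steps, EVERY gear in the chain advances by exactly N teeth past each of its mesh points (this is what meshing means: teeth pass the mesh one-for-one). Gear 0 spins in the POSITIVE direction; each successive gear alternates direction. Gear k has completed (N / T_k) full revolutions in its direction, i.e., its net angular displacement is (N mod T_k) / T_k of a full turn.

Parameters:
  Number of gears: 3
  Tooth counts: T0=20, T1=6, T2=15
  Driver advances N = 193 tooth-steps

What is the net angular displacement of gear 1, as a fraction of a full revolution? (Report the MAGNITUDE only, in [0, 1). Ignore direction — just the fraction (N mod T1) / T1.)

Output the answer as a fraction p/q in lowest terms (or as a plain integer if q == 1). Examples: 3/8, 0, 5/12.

Answer: 1/6

Derivation:
Chain of 3 gears, tooth counts: [20, 6, 15]
  gear 0: T0=20, direction=positive, advance = 193 mod 20 = 13 teeth = 13/20 turn
  gear 1: T1=6, direction=negative, advance = 193 mod 6 = 1 teeth = 1/6 turn
  gear 2: T2=15, direction=positive, advance = 193 mod 15 = 13 teeth = 13/15 turn
Gear 1: 193 mod 6 = 1
Fraction = 1 / 6 = 1/6 (gcd(1,6)=1) = 1/6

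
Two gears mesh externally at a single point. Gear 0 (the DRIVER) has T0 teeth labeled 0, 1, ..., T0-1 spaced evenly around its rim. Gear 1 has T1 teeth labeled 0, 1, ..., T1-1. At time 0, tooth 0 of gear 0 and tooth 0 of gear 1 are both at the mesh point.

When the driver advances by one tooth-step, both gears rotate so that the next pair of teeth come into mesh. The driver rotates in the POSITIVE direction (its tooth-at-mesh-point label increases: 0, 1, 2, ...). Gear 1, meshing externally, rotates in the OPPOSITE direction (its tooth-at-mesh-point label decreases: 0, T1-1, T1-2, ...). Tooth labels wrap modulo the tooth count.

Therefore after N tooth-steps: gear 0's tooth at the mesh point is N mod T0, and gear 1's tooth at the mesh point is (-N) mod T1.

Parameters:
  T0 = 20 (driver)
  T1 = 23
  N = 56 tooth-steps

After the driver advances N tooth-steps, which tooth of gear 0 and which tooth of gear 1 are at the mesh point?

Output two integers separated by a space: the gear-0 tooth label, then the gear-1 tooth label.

Gear 0 (driver, T0=20): tooth at mesh = N mod T0
  56 = 2 * 20 + 16, so 56 mod 20 = 16
  gear 0 tooth = 16
Gear 1 (driven, T1=23): tooth at mesh = (-N) mod T1
  56 = 2 * 23 + 10, so 56 mod 23 = 10
  (-56) mod 23 = (-10) mod 23 = 23 - 10 = 13
Mesh after 56 steps: gear-0 tooth 16 meets gear-1 tooth 13

Answer: 16 13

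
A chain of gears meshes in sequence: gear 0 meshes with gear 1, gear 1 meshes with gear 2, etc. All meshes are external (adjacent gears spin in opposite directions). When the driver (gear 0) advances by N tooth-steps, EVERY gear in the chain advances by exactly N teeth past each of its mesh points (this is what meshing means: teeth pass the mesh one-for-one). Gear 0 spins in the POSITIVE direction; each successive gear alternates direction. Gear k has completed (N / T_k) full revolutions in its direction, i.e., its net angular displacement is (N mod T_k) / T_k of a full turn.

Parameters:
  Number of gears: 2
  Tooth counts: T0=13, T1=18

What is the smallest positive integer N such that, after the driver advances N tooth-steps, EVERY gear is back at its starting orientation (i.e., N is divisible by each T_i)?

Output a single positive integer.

Answer: 234

Derivation:
Gear k returns to start when N is a multiple of T_k.
All gears at start simultaneously when N is a common multiple of [13, 18]; the smallest such N is lcm(13, 18).
Start: lcm = T0 = 13
Fold in T1=18: gcd(13, 18) = 1; lcm(13, 18) = 13 * 18 / 1 = 234 / 1 = 234
Full cycle length = 234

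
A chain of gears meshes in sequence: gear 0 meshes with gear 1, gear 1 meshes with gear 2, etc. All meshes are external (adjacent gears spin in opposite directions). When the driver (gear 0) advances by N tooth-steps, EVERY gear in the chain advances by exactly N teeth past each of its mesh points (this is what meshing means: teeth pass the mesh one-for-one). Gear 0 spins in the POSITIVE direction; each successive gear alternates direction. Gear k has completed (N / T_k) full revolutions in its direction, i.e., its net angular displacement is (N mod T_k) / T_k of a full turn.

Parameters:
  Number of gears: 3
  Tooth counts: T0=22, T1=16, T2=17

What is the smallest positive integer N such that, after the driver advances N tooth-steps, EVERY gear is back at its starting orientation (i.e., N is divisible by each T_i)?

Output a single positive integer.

Gear k returns to start when N is a multiple of T_k.
All gears at start simultaneously when N is a common multiple of [22, 16, 17]; the smallest such N is lcm(22, 16, 17).
Start: lcm = T0 = 22
Fold in T1=16: gcd(22, 16) = 2; lcm(22, 16) = 22 * 16 / 2 = 352 / 2 = 176
Fold in T2=17: gcd(176, 17) = 1; lcm(176, 17) = 176 * 17 / 1 = 2992 / 1 = 2992
Full cycle length = 2992

Answer: 2992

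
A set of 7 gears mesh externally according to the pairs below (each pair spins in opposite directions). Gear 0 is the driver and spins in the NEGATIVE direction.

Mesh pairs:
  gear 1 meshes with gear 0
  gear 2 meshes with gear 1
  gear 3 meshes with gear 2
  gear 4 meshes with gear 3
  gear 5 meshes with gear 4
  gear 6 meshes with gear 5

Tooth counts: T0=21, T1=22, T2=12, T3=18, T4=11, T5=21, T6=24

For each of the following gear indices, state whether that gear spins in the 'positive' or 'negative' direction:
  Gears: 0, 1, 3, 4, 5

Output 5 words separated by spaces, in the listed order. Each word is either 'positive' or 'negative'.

Gear 0 (driver): negative (depth 0)
  gear 1: meshes with gear 0 -> depth 1 -> positive (opposite of gear 0)
  gear 2: meshes with gear 1 -> depth 2 -> negative (opposite of gear 1)
  gear 3: meshes with gear 2 -> depth 3 -> positive (opposite of gear 2)
  gear 4: meshes with gear 3 -> depth 4 -> negative (opposite of gear 3)
  gear 5: meshes with gear 4 -> depth 5 -> positive (opposite of gear 4)
  gear 6: meshes with gear 5 -> depth 6 -> negative (opposite of gear 5)
Queried indices 0, 1, 3, 4, 5 -> negative, positive, positive, negative, positive

Answer: negative positive positive negative positive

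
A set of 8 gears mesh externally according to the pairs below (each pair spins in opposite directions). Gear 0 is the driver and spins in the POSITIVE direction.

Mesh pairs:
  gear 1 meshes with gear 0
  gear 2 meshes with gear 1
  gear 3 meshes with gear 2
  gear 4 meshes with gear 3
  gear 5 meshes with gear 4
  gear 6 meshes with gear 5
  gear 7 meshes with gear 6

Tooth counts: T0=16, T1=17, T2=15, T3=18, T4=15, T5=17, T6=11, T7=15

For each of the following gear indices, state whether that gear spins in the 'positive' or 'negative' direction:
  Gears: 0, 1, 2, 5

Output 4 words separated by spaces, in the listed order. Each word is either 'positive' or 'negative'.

Answer: positive negative positive negative

Derivation:
Gear 0 (driver): positive (depth 0)
  gear 1: meshes with gear 0 -> depth 1 -> negative (opposite of gear 0)
  gear 2: meshes with gear 1 -> depth 2 -> positive (opposite of gear 1)
  gear 3: meshes with gear 2 -> depth 3 -> negative (opposite of gear 2)
  gear 4: meshes with gear 3 -> depth 4 -> positive (opposite of gear 3)
  gear 5: meshes with gear 4 -> depth 5 -> negative (opposite of gear 4)
  gear 6: meshes with gear 5 -> depth 6 -> positive (opposite of gear 5)
  gear 7: meshes with gear 6 -> depth 7 -> negative (opposite of gear 6)
Queried indices 0, 1, 2, 5 -> positive, negative, positive, negative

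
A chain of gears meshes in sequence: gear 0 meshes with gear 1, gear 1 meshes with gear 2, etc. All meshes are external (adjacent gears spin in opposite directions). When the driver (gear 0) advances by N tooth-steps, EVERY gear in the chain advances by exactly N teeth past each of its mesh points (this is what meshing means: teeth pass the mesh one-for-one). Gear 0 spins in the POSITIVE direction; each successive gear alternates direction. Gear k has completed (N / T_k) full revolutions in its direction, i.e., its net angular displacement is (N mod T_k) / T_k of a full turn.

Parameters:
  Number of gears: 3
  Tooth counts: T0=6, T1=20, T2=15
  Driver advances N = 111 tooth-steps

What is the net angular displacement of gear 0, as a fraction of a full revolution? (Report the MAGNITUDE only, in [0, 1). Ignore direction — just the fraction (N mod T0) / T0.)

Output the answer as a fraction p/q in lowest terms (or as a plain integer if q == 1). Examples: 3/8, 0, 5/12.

Chain of 3 gears, tooth counts: [6, 20, 15]
  gear 0: T0=6, direction=positive, advance = 111 mod 6 = 3 teeth = 3/6 turn
  gear 1: T1=20, direction=negative, advance = 111 mod 20 = 11 teeth = 11/20 turn
  gear 2: T2=15, direction=positive, advance = 111 mod 15 = 6 teeth = 6/15 turn
Gear 0: 111 mod 6 = 3
Fraction = 3 / 6 = 1/2 (gcd(3,6)=3) = 1/2

Answer: 1/2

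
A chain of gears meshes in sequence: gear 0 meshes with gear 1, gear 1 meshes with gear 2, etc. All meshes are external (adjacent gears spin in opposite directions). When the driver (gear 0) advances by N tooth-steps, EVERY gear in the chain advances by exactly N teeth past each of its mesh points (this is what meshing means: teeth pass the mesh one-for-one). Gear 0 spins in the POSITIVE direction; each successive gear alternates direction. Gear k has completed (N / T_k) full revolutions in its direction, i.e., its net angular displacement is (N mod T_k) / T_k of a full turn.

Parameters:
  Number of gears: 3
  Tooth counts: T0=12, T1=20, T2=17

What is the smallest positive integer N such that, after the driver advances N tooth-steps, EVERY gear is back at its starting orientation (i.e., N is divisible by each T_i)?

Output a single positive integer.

Gear k returns to start when N is a multiple of T_k.
All gears at start simultaneously when N is a common multiple of [12, 20, 17]; the smallest such N is lcm(12, 20, 17).
Start: lcm = T0 = 12
Fold in T1=20: gcd(12, 20) = 4; lcm(12, 20) = 12 * 20 / 4 = 240 / 4 = 60
Fold in T2=17: gcd(60, 17) = 1; lcm(60, 17) = 60 * 17 / 1 = 1020 / 1 = 1020
Full cycle length = 1020

Answer: 1020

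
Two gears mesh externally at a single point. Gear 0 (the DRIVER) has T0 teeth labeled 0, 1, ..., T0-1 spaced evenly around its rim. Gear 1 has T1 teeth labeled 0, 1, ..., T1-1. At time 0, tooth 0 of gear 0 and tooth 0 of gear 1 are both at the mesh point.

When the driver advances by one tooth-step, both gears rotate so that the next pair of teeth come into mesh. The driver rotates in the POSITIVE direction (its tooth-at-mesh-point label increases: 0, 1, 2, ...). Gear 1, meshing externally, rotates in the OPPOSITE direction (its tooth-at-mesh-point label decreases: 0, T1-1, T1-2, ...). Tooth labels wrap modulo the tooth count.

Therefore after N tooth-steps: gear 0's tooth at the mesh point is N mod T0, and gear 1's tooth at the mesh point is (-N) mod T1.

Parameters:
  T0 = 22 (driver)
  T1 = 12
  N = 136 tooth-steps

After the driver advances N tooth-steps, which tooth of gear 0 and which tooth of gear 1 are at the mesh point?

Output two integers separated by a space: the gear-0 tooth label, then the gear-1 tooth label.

Gear 0 (driver, T0=22): tooth at mesh = N mod T0
  136 = 6 * 22 + 4, so 136 mod 22 = 4
  gear 0 tooth = 4
Gear 1 (driven, T1=12): tooth at mesh = (-N) mod T1
  136 = 11 * 12 + 4, so 136 mod 12 = 4
  (-136) mod 12 = (-4) mod 12 = 12 - 4 = 8
Mesh after 136 steps: gear-0 tooth 4 meets gear-1 tooth 8

Answer: 4 8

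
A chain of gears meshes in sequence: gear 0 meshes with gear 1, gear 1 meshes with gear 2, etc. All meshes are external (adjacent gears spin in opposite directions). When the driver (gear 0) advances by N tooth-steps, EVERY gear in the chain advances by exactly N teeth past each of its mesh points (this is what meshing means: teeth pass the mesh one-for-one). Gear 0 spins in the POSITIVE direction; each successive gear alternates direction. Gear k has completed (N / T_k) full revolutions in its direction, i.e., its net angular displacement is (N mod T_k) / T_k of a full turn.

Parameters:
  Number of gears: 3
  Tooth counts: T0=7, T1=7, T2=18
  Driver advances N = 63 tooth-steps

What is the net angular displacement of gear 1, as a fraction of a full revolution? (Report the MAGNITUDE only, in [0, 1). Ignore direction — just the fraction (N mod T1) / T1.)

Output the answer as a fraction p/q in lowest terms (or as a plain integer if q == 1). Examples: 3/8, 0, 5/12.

Answer: 0

Derivation:
Chain of 3 gears, tooth counts: [7, 7, 18]
  gear 0: T0=7, direction=positive, advance = 63 mod 7 = 0 teeth = 0/7 turn
  gear 1: T1=7, direction=negative, advance = 63 mod 7 = 0 teeth = 0/7 turn
  gear 2: T2=18, direction=positive, advance = 63 mod 18 = 9 teeth = 9/18 turn
Gear 1: 63 mod 7 = 0
Fraction = 0 / 7 = 0/1 (gcd(0,7)=7) = 0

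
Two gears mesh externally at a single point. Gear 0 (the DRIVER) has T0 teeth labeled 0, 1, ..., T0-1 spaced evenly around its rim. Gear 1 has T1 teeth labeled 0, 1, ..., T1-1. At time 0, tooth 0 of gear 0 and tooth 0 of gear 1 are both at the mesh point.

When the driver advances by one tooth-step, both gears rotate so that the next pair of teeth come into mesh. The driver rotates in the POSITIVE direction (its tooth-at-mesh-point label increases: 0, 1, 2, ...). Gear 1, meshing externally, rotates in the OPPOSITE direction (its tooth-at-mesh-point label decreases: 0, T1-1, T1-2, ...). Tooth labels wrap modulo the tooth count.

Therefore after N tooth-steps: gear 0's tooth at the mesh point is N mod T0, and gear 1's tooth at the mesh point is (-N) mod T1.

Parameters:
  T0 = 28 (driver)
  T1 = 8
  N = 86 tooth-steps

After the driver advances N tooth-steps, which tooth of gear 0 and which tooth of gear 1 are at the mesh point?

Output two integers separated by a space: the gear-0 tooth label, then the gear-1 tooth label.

Answer: 2 2

Derivation:
Gear 0 (driver, T0=28): tooth at mesh = N mod T0
  86 = 3 * 28 + 2, so 86 mod 28 = 2
  gear 0 tooth = 2
Gear 1 (driven, T1=8): tooth at mesh = (-N) mod T1
  86 = 10 * 8 + 6, so 86 mod 8 = 6
  (-86) mod 8 = (-6) mod 8 = 8 - 6 = 2
Mesh after 86 steps: gear-0 tooth 2 meets gear-1 tooth 2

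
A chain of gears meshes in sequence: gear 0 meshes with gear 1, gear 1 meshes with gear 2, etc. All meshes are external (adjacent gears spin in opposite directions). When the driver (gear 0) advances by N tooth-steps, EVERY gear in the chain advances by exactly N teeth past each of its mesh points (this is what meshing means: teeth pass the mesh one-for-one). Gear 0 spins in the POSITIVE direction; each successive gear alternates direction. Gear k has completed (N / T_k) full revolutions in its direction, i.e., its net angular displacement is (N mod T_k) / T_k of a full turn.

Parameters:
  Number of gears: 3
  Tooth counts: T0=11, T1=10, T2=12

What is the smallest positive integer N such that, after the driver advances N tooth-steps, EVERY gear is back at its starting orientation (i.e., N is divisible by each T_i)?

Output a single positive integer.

Gear k returns to start when N is a multiple of T_k.
All gears at start simultaneously when N is a common multiple of [11, 10, 12]; the smallest such N is lcm(11, 10, 12).
Start: lcm = T0 = 11
Fold in T1=10: gcd(11, 10) = 1; lcm(11, 10) = 11 * 10 / 1 = 110 / 1 = 110
Fold in T2=12: gcd(110, 12) = 2; lcm(110, 12) = 110 * 12 / 2 = 1320 / 2 = 660
Full cycle length = 660

Answer: 660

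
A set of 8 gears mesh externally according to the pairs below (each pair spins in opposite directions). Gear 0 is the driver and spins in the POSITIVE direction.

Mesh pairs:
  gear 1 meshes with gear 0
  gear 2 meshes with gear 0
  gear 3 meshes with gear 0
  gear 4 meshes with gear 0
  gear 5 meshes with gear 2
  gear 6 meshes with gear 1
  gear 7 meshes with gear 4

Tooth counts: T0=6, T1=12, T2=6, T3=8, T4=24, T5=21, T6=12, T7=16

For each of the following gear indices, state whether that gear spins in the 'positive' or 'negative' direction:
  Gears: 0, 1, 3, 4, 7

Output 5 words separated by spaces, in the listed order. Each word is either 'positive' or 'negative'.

Answer: positive negative negative negative positive

Derivation:
Gear 0 (driver): positive (depth 0)
  gear 1: meshes with gear 0 -> depth 1 -> negative (opposite of gear 0)
  gear 2: meshes with gear 0 -> depth 1 -> negative (opposite of gear 0)
  gear 3: meshes with gear 0 -> depth 1 -> negative (opposite of gear 0)
  gear 4: meshes with gear 0 -> depth 1 -> negative (opposite of gear 0)
  gear 5: meshes with gear 2 -> depth 2 -> positive (opposite of gear 2)
  gear 6: meshes with gear 1 -> depth 2 -> positive (opposite of gear 1)
  gear 7: meshes with gear 4 -> depth 2 -> positive (opposite of gear 4)
Queried indices 0, 1, 3, 4, 7 -> positive, negative, negative, negative, positive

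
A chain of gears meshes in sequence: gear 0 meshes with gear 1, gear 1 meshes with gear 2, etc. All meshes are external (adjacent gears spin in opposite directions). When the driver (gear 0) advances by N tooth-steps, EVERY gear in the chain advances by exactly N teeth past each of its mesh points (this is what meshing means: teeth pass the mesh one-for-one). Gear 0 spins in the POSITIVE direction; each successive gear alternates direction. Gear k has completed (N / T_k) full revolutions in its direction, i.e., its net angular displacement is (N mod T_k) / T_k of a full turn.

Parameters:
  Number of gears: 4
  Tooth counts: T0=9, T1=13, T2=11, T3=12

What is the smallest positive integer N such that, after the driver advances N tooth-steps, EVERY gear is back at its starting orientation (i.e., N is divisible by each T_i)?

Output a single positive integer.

Gear k returns to start when N is a multiple of T_k.
All gears at start simultaneously when N is a common multiple of [9, 13, 11, 12]; the smallest such N is lcm(9, 13, 11, 12).
Start: lcm = T0 = 9
Fold in T1=13: gcd(9, 13) = 1; lcm(9, 13) = 9 * 13 / 1 = 117 / 1 = 117
Fold in T2=11: gcd(117, 11) = 1; lcm(117, 11) = 117 * 11 / 1 = 1287 / 1 = 1287
Fold in T3=12: gcd(1287, 12) = 3; lcm(1287, 12) = 1287 * 12 / 3 = 15444 / 3 = 5148
Full cycle length = 5148

Answer: 5148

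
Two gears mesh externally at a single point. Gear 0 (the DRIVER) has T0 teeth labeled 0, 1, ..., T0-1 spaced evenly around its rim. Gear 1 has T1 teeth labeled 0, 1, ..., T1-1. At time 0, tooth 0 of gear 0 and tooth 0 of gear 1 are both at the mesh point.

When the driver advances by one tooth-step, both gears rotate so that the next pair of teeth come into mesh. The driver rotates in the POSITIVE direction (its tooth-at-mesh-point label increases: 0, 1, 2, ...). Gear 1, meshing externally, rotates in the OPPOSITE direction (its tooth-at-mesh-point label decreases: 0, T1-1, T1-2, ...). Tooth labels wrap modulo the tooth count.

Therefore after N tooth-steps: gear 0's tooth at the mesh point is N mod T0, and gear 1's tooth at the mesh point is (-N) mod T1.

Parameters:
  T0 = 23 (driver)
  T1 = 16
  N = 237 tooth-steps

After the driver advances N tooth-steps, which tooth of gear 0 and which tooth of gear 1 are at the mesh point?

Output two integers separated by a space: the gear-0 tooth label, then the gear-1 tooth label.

Answer: 7 3

Derivation:
Gear 0 (driver, T0=23): tooth at mesh = N mod T0
  237 = 10 * 23 + 7, so 237 mod 23 = 7
  gear 0 tooth = 7
Gear 1 (driven, T1=16): tooth at mesh = (-N) mod T1
  237 = 14 * 16 + 13, so 237 mod 16 = 13
  (-237) mod 16 = (-13) mod 16 = 16 - 13 = 3
Mesh after 237 steps: gear-0 tooth 7 meets gear-1 tooth 3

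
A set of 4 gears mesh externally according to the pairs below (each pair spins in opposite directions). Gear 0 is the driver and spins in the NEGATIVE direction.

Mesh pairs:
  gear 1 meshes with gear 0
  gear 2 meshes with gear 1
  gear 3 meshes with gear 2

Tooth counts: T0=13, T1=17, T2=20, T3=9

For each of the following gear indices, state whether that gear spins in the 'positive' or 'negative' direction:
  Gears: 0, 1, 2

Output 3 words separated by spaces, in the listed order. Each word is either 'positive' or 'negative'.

Gear 0 (driver): negative (depth 0)
  gear 1: meshes with gear 0 -> depth 1 -> positive (opposite of gear 0)
  gear 2: meshes with gear 1 -> depth 2 -> negative (opposite of gear 1)
  gear 3: meshes with gear 2 -> depth 3 -> positive (opposite of gear 2)
Queried indices 0, 1, 2 -> negative, positive, negative

Answer: negative positive negative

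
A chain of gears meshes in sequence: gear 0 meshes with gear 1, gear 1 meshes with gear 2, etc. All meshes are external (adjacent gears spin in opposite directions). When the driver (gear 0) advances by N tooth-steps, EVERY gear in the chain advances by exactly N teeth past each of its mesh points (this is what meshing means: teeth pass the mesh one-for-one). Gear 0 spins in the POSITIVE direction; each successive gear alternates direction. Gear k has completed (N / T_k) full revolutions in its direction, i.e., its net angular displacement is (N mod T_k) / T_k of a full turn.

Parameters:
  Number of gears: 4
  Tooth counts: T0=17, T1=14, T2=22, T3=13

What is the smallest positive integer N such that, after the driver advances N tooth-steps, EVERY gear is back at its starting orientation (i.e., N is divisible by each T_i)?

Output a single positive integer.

Answer: 34034

Derivation:
Gear k returns to start when N is a multiple of T_k.
All gears at start simultaneously when N is a common multiple of [17, 14, 22, 13]; the smallest such N is lcm(17, 14, 22, 13).
Start: lcm = T0 = 17
Fold in T1=14: gcd(17, 14) = 1; lcm(17, 14) = 17 * 14 / 1 = 238 / 1 = 238
Fold in T2=22: gcd(238, 22) = 2; lcm(238, 22) = 238 * 22 / 2 = 5236 / 2 = 2618
Fold in T3=13: gcd(2618, 13) = 1; lcm(2618, 13) = 2618 * 13 / 1 = 34034 / 1 = 34034
Full cycle length = 34034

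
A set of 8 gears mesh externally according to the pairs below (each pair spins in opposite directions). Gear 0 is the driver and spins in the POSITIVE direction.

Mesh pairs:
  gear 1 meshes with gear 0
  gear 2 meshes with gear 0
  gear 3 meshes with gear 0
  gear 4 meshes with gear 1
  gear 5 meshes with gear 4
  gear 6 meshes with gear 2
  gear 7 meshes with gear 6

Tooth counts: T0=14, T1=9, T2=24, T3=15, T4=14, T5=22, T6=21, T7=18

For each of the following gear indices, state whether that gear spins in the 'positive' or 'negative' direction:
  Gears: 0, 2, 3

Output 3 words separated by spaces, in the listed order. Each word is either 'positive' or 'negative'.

Answer: positive negative negative

Derivation:
Gear 0 (driver): positive (depth 0)
  gear 1: meshes with gear 0 -> depth 1 -> negative (opposite of gear 0)
  gear 2: meshes with gear 0 -> depth 1 -> negative (opposite of gear 0)
  gear 3: meshes with gear 0 -> depth 1 -> negative (opposite of gear 0)
  gear 4: meshes with gear 1 -> depth 2 -> positive (opposite of gear 1)
  gear 5: meshes with gear 4 -> depth 3 -> negative (opposite of gear 4)
  gear 6: meshes with gear 2 -> depth 2 -> positive (opposite of gear 2)
  gear 7: meshes with gear 6 -> depth 3 -> negative (opposite of gear 6)
Queried indices 0, 2, 3 -> positive, negative, negative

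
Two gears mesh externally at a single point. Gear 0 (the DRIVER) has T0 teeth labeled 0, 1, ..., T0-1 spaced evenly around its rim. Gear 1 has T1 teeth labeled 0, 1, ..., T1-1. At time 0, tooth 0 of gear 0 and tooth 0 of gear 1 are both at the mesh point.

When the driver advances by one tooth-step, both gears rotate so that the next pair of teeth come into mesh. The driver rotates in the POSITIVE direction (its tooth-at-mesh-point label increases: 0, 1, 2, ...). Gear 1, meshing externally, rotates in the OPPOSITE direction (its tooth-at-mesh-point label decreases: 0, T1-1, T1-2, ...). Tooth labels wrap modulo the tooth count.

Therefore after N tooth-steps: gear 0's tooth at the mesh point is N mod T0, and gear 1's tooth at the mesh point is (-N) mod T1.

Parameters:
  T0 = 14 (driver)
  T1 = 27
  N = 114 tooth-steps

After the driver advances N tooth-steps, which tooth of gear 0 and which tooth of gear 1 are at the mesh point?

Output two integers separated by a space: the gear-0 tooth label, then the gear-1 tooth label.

Gear 0 (driver, T0=14): tooth at mesh = N mod T0
  114 = 8 * 14 + 2, so 114 mod 14 = 2
  gear 0 tooth = 2
Gear 1 (driven, T1=27): tooth at mesh = (-N) mod T1
  114 = 4 * 27 + 6, so 114 mod 27 = 6
  (-114) mod 27 = (-6) mod 27 = 27 - 6 = 21
Mesh after 114 steps: gear-0 tooth 2 meets gear-1 tooth 21

Answer: 2 21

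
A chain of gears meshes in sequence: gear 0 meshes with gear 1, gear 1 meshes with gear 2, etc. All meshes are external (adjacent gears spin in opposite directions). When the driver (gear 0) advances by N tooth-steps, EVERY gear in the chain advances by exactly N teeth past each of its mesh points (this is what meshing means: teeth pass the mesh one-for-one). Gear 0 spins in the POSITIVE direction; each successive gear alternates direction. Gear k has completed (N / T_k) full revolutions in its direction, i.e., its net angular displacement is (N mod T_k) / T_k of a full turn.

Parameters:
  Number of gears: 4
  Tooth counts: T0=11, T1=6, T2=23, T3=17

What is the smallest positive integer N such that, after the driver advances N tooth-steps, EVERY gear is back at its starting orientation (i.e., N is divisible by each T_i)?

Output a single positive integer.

Answer: 25806

Derivation:
Gear k returns to start when N is a multiple of T_k.
All gears at start simultaneously when N is a common multiple of [11, 6, 23, 17]; the smallest such N is lcm(11, 6, 23, 17).
Start: lcm = T0 = 11
Fold in T1=6: gcd(11, 6) = 1; lcm(11, 6) = 11 * 6 / 1 = 66 / 1 = 66
Fold in T2=23: gcd(66, 23) = 1; lcm(66, 23) = 66 * 23 / 1 = 1518 / 1 = 1518
Fold in T3=17: gcd(1518, 17) = 1; lcm(1518, 17) = 1518 * 17 / 1 = 25806 / 1 = 25806
Full cycle length = 25806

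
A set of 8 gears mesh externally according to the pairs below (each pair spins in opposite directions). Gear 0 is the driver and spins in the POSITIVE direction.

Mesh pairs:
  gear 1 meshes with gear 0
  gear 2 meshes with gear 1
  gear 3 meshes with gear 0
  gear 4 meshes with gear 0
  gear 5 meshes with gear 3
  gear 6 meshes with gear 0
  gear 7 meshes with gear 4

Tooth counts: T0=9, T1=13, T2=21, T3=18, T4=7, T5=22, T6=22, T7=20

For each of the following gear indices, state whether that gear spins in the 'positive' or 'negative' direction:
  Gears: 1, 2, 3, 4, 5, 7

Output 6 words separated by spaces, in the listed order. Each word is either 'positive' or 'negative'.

Gear 0 (driver): positive (depth 0)
  gear 1: meshes with gear 0 -> depth 1 -> negative (opposite of gear 0)
  gear 2: meshes with gear 1 -> depth 2 -> positive (opposite of gear 1)
  gear 3: meshes with gear 0 -> depth 1 -> negative (opposite of gear 0)
  gear 4: meshes with gear 0 -> depth 1 -> negative (opposite of gear 0)
  gear 5: meshes with gear 3 -> depth 2 -> positive (opposite of gear 3)
  gear 6: meshes with gear 0 -> depth 1 -> negative (opposite of gear 0)
  gear 7: meshes with gear 4 -> depth 2 -> positive (opposite of gear 4)
Queried indices 1, 2, 3, 4, 5, 7 -> negative, positive, negative, negative, positive, positive

Answer: negative positive negative negative positive positive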